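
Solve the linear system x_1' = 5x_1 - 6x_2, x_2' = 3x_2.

x_1(t) = -3K_1e^(3t) - K_2e^(5t), x_2(t) = -K_1e^(3t)

Coefficient matrix A = [[5, -6], [0, 3]].
Characteristic polynomial det(A - λI) = λ^2 - 8λ + 15 = 0.
Eigenvalues λ = 3, 5.
For λ=3: (A-λI) row 1 is [2, -6], so an eigenvector is (-3, -1).
For λ=5: (A-λI) row 1 is [0, -6], so an eigenvector is (-1, 0).
General solution: K_1e^(3t)(-3,-1) + K_2e^(5t)(-1,0).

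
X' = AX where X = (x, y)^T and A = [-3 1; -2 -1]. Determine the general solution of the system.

x(t) = K_1e^(-2t)cos(t) + K_2e^(-2t)sin(t), y(t) = -K_1e^(-2t)sin(t) + K_1e^(-2t)cos(t) + K_2e^(-2t)sin(t) + K_2e^(-2t)cos(t)

Coefficient matrix A = [[-3, 1], [-2, -1]].
Characteristic polynomial det(A - λI) = λ^2 + 4λ + 5 = 0.
Eigenvalues λ = -2 ± i (complex conjugate pair).
For λ=-2+i: an eigenvector is (1,1) - i(0,-1) = (1, 1 + i).
A real fundamental pair from Re and Im of e^((-2+i)t)v: X_1 = e^(-2t)(cos(t)·(1,1) + sin(t)·(0,-1)), X_2 = e^(-2t)(sin(t)·(1,1) - cos(t)·(0,-1)).
General solution: K_1X_1 + K_2X_2.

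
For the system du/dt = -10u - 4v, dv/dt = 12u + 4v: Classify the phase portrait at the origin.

A = [[-10,-4],[12,4]]; det(A-λI) = λ^2 + 6λ + 8.
λ = -2, -4: both negative.

stable node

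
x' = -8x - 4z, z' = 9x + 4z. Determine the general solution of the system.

x(t) = 2K_1e^(-2t) + 2K_2te^(-2t) + K_2e^(-2t), z(t) = -3K_1e^(-2t) - 3K_2te^(-2t) - 2K_2e^(-2t)

Coefficient matrix A = [[-8, -4], [9, 4]].
Characteristic polynomial det(A - λI) = λ^2 + 4λ + 4 = 0.
Single eigenvalue λ = -2 with algebraic multiplicity 2.
Eigenvector v = (2,-3); generalized eigenvector w with (A-λI)w=v is (1,-2).
General solution: e^(-2t)[K_1·v + K_2·(t·v + w)].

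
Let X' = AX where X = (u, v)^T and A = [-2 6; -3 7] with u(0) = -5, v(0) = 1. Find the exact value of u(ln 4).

A = [[-2,6],[-3,7]]; eigenvalues λ = 4, 1.
Eigenvectors: (-1,-1) for λ=4, (-2,-1) for λ=1.
From the initial condition, c_1 = -7, c_2 = 6.
u(ln 4) = (-7)(4^4)(-1) + (6)(4^1)(-2) = 1744.

1744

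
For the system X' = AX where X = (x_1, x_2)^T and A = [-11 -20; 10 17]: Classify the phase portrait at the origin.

unstable spiral

A = [[-11,-20],[10,17]]; det(A-λI) = λ^2 - 6λ + 13.
λ = 3 ± 2i: positive real part.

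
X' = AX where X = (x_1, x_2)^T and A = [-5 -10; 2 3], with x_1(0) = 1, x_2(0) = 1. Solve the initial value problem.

Coefficient matrix A = [[-5, -10], [2, 3]].
Characteristic polynomial det(A - λI) = λ^2 + 2λ + 5 = 0.
Eigenvalues λ = -1 ± 2i (complex conjugate pair).
For λ=-1+2i: an eigenvector is (-1,0) - i(2,-1) = (-1 - 2i, 0 + i).
A real fundamental pair from Re and Im of e^((-1+2i)t)v: X_1 = e^(-t)(cos(2t)·(-1,0) + sin(2t)·(2,-1)), X_2 = e^(-t)(sin(2t)·(-1,0) - cos(2t)·(2,-1)).
General solution: K_1X_1 + K_2X_2.
Applying x_1(0)=1, x_2(0)=1 gives K_1=-3, K_2=1.

x_1(t) = -7e^(-t)sin(2t) + e^(-t)cos(2t), x_2(t) = 3e^(-t)sin(2t) + e^(-t)cos(2t)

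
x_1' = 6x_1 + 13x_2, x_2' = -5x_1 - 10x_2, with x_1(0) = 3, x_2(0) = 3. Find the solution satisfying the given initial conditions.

x_1(t) = 63e^(-2t)sin(t) + 3e^(-2t)cos(t), x_2(t) = -39e^(-2t)sin(t) + 3e^(-2t)cos(t)

Coefficient matrix A = [[6, 13], [-5, -10]].
Characteristic polynomial det(A - λI) = λ^2 + 4λ + 5 = 0.
Eigenvalues λ = -2 ± i (complex conjugate pair).
For λ=-2+i: an eigenvector is (-2,1) - i(-3,2) = (-2 + 3i, 1 - 2i).
A real fundamental pair from Re and Im of e^((-2+i)t)v: X_1 = e^(-2t)(cos(t)·(-2,1) + sin(t)·(-3,2)), X_2 = e^(-2t)(sin(t)·(-2,1) - cos(t)·(-3,2)).
General solution: C_1X_1 + C_2X_2.
Applying x_1(0)=3, x_2(0)=3 gives C_1=-15, C_2=-9.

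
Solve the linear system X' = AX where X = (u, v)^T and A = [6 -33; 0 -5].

u(t) = 3c_1e^(-5t) + c_2e^(6t), v(t) = c_1e^(-5t)

Coefficient matrix A = [[6, -33], [0, -5]].
Characteristic polynomial det(A - λI) = λ^2 - λ - 30 = 0.
Eigenvalues λ = -5, 6.
For λ=-5: (A-λI) row 1 is [11, -33], so an eigenvector is (3, 1).
For λ=6: (A-λI) row 1 is [0, -33], so an eigenvector is (1, 0).
General solution: c_1e^(-5t)(3,1) + c_2e^(6t)(1,0).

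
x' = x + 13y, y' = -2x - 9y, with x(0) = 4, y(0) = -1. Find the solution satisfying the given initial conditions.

Coefficient matrix A = [[1, 13], [-2, -9]].
Characteristic polynomial det(A - λI) = λ^2 + 8λ + 17 = 0.
Eigenvalues λ = -4 ± i (complex conjugate pair).
For λ=-4+i: an eigenvector is (-3,1) - i(-2,1) = (-3 + 2i, 1 - i).
A real fundamental pair from Re and Im of e^((-4+i)t)v: X_1 = e^(-4t)(cos(t)·(-3,1) + sin(t)·(-2,1)), X_2 = e^(-4t)(sin(t)·(-3,1) - cos(t)·(-2,1)).
General solution: c_1X_1 + c_2X_2.
Applying x(0)=4, y(0)=-1 gives c_1=-2, c_2=-1.

x(t) = 7e^(-4t)sin(t) + 4e^(-4t)cos(t), y(t) = -3e^(-4t)sin(t) - e^(-4t)cos(t)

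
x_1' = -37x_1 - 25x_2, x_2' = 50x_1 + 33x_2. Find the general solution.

x_1(t) = -K_1e^(-2t)sin(5t) - 2K_1e^(-2t)cos(5t) - 2K_2e^(-2t)sin(5t) + K_2e^(-2t)cos(5t), x_2(t) = K_1e^(-2t)sin(5t) + 3K_1e^(-2t)cos(5t) + 3K_2e^(-2t)sin(5t) - K_2e^(-2t)cos(5t)

Coefficient matrix A = [[-37, -25], [50, 33]].
Characteristic polynomial det(A - λI) = λ^2 + 4λ + 29 = 0.
Eigenvalues λ = -2 ± 5i (complex conjugate pair).
For λ=-2+5i: an eigenvector is (-2,3) - i(-1,1) = (-2 + i, 3 - i).
A real fundamental pair from Re and Im of e^((-2+5i)t)v: X_1 = e^(-2t)(cos(5t)·(-2,3) + sin(5t)·(-1,1)), X_2 = e^(-2t)(sin(5t)·(-2,3) - cos(5t)·(-1,1)).
General solution: K_1X_1 + K_2X_2.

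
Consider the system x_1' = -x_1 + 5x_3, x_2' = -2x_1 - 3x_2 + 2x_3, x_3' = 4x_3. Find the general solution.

Coefficient matrix A = [[-1, 0, 5], [-2, -3, 2], [0, 0, 4]].
det(A - λI) = 0 gives eigenvalues λ = -1, -3, 4.
For λ=-1: eigenvector (1,-1,0).
For λ=-3: eigenvector (0,1,0).
For λ=4: eigenvector (1,0,1).
General solution: c_1e^(-t)(1,-1,0) + c_2e^(-3t)(0,1,0) + c_3e^(4t)(1,0,1).

x_1(t) = c_1e^(-t) + c_3e^(4t), x_2(t) = -c_1e^(-t) + c_2e^(-3t), x_3(t) = c_3e^(4t)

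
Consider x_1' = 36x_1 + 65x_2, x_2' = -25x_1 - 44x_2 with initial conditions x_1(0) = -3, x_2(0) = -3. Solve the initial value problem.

x_1(t) = -63e^(-4t)sin(5t) - 3e^(-4t)cos(5t), x_2(t) = 39e^(-4t)sin(5t) - 3e^(-4t)cos(5t)

Coefficient matrix A = [[36, 65], [-25, -44]].
Characteristic polynomial det(A - λI) = λ^2 + 8λ + 41 = 0.
Eigenvalues λ = -4 ± 5i (complex conjugate pair).
For λ=-4+5i: an eigenvector is (3,-2) - i(-2,1) = (3 + 2i, -2 - i).
A real fundamental pair from Re and Im of e^((-4+5i)t)v: X_1 = e^(-4t)(cos(5t)·(3,-2) + sin(5t)·(-2,1)), X_2 = e^(-4t)(sin(5t)·(3,-2) - cos(5t)·(-2,1)).
General solution: C_1X_1 + C_2X_2.
Applying x_1(0)=-3, x_2(0)=-3 gives C_1=9, C_2=-15.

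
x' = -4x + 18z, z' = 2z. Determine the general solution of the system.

Coefficient matrix A = [[-4, 18], [0, 2]].
Characteristic polynomial det(A - λI) = λ^2 + 2λ - 8 = 0.
Eigenvalues λ = 2, -4.
For λ=2: (A-λI) row 1 is [-6, 18], so an eigenvector is (-3, -1).
For λ=-4: (A-λI) row 1 is [0, 18], so an eigenvector is (1, 0).
General solution: c_1e^(2t)(-3,-1) + c_2e^(-4t)(1,0).

x(t) = -3c_1e^(2t) + c_2e^(-4t), z(t) = -c_1e^(2t)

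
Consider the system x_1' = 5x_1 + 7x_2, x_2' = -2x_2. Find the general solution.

Coefficient matrix A = [[5, 7], [0, -2]].
Characteristic polynomial det(A - λI) = λ^2 - 3λ - 10 = 0.
Eigenvalues λ = 5, -2.
For λ=5: (A-λI) row 1 is [0, 7], so an eigenvector is (1, 0).
For λ=-2: (A-λI) row 1 is [7, 7], so an eigenvector is (1, -1).
General solution: c_1e^(5t)(1,0) + c_2e^(-2t)(1,-1).

x_1(t) = c_1e^(5t) + c_2e^(-2t), x_2(t) = -c_2e^(-2t)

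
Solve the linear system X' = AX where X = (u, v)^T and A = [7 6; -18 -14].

u(t) = C_1e^(-5t) + 2C_2e^(-2t), v(t) = -2C_1e^(-5t) - 3C_2e^(-2t)

Coefficient matrix A = [[7, 6], [-18, -14]].
Characteristic polynomial det(A - λI) = λ^2 + 7λ + 10 = 0.
Eigenvalues λ = -5, -2.
For λ=-5: (A-λI) row 1 is [12, 6], so an eigenvector is (1, -2).
For λ=-2: (A-λI) row 1 is [9, 6], so an eigenvector is (2, -3).
General solution: C_1e^(-5t)(1,-2) + C_2e^(-2t)(2,-3).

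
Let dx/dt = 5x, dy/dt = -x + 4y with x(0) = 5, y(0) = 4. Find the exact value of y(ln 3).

A = [[5,0],[-1,4]]; eigenvalues λ = 5, 4.
Eigenvectors: (-1,1) for λ=5, (0,1) for λ=4.
From the initial condition, c_1 = -5, c_2 = 9.
y(ln 3) = (-5)(3^5)(1) + (9)(3^4)(1) = -486.

-486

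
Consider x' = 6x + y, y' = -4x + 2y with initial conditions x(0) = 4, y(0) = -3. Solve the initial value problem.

Coefficient matrix A = [[6, 1], [-4, 2]].
Characteristic polynomial det(A - λI) = λ^2 - 8λ + 16 = 0.
Single eigenvalue λ = 4 with algebraic multiplicity 2.
Eigenvector v = (-1,2); generalized eigenvector w with (A-λI)w=v is (0,-1).
General solution: e^(4t)[K_1·v + K_2·(t·v + w)].
Applying x(0)=4, y(0)=-3 gives K_1=-4, K_2=-5.

x(t) = 5te^(4t) + 4e^(4t), y(t) = -10te^(4t) - 3e^(4t)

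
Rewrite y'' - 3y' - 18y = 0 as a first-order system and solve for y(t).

Let x_1 = y, x_2 = y'. Then x_1' = x_2 and x_2' = 18x_1 + 3x_2.
A = [[0,1],[18,3]]; det(A-λI) = λ^2 - 3λ - 18.
Eigenvalues λ = -3, 6 with eigenvectors (1,-3), (1,6).

y(t) = C_1e^(-3t) + C_2e^(6t)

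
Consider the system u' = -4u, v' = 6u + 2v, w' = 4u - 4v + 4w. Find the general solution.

Coefficient matrix A = [[-4, 0, 0], [6, 2, 0], [4, -4, 4]].
det(A - λI) = 0 gives eigenvalues λ = 4, 2, -4.
For λ=4: eigenvector (0,0,1).
For λ=2: eigenvector (0,1,2).
For λ=-4: eigenvector (1,-1,-1).
General solution: c_1e^(4t)(0,0,1) + c_2e^(2t)(0,1,2) + c_3e^(-4t)(1,-1,-1).

u(t) = c_3e^(-4t), v(t) = c_2e^(2t) - c_3e^(-4t), w(t) = c_1e^(4t) + 2c_2e^(2t) - c_3e^(-4t)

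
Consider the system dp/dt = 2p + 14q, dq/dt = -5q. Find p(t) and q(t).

Coefficient matrix A = [[2, 14], [0, -5]].
Characteristic polynomial det(A - λI) = λ^2 + 3λ - 10 = 0.
Eigenvalues λ = -5, 2.
For λ=-5: (A-λI) row 1 is [7, 14], so an eigenvector is (-2, 1).
For λ=2: (A-λI) row 1 is [0, 14], so an eigenvector is (-1, 0).
General solution: c_1e^(-5t)(-2,1) + c_2e^(2t)(-1,0).

p(t) = -2c_1e^(-5t) - c_2e^(2t), q(t) = c_1e^(-5t)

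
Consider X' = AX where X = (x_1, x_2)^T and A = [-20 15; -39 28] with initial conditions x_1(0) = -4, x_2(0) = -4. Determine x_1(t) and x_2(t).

x_1(t) = 12e^(4t)sin(3t) - 4e^(4t)cos(3t), x_2(t) = 20e^(4t)sin(3t) - 4e^(4t)cos(3t)

Coefficient matrix A = [[-20, 15], [-39, 28]].
Characteristic polynomial det(A - λI) = λ^2 - 8λ + 25 = 0.
Eigenvalues λ = 4 ± 3i (complex conjugate pair).
For λ=4+3i: an eigenvector is (-1,-2) - i(-2,-3) = (-1 + 2i, -2 + 3i).
A real fundamental pair from Re and Im of e^((4+3i)t)v: X_1 = e^(4t)(cos(3t)·(-1,-2) + sin(3t)·(-2,-3)), X_2 = e^(4t)(sin(3t)·(-1,-2) - cos(3t)·(-2,-3)).
General solution: c_1X_1 + c_2X_2.
Applying x_1(0)=-4, x_2(0)=-4 gives c_1=-4, c_2=-4.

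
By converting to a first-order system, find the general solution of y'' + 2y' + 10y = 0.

y(t) = K_1e^(-t)cos(3t) + K_2e^(-t)sin(3t)

Let x_1 = y, x_2 = y'. Then x_1' = x_2 and x_2' = -10x_1 - 2x_2.
A = [[0,1],[-10,-2]]; det(A-λI) = λ^2 + 2λ + 10.
Eigenvalues λ = -1 ± 3i.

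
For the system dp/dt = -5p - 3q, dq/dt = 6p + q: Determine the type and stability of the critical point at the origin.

A = [[-5,-3],[6,1]]; det(A-λI) = λ^2 + 4λ + 13.
λ = -2 ± 3i: negative real part.

stable spiral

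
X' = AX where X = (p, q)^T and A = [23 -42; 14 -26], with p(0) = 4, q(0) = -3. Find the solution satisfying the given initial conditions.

Coefficient matrix A = [[23, -42], [14, -26]].
Characteristic polynomial det(A - λI) = λ^2 + 3λ - 10 = 0.
Eigenvalues λ = 2, -5.
For λ=2: (A-λI) row 1 is [21, -42], so an eigenvector is (2, 1).
For λ=-5: (A-λI) row 1 is [28, -42], so an eigenvector is (3, 2).
General solution: C_1e^(2t)(2,1) + C_2e^(-5t)(3,2).
Applying p(0)=4, q(0)=-3 gives C_1=17, C_2=-10.

p(t) = 34e^(2t) - 30e^(-5t), q(t) = 17e^(2t) - 20e^(-5t)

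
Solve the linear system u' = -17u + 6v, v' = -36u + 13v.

Coefficient matrix A = [[-17, 6], [-36, 13]].
Characteristic polynomial det(A - λI) = λ^2 + 4λ - 5 = 0.
Eigenvalues λ = -5, 1.
For λ=-5: (A-λI) row 1 is [-12, 6], so an eigenvector is (1, 2).
For λ=1: (A-λI) row 1 is [-18, 6], so an eigenvector is (-1, -3).
General solution: C_1e^(-5t)(1,2) + C_2e^(t)(-1,-3).

u(t) = C_1e^(-5t) - C_2e^(t), v(t) = 2C_1e^(-5t) - 3C_2e^(t)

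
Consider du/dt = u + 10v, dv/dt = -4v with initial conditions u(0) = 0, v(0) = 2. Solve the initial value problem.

u(t) = 4e^(t) - 4e^(-4t), v(t) = 2e^(-4t)

Coefficient matrix A = [[1, 10], [0, -4]].
Characteristic polynomial det(A - λI) = λ^2 + 3λ - 4 = 0.
Eigenvalues λ = -4, 1.
For λ=-4: (A-λI) row 1 is [5, 10], so an eigenvector is (-2, 1).
For λ=1: (A-λI) row 1 is [0, 10], so an eigenvector is (-1, 0).
General solution: c_1e^(-4t)(-2,1) + c_2e^(t)(-1,0).
Applying u(0)=0, v(0)=2 gives c_1=2, c_2=-4.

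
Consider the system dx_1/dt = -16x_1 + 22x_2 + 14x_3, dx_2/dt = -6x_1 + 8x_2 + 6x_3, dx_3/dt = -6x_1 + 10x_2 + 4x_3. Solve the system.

Coefficient matrix A = [[-16, 22, 14], [-6, 8, 6], [-6, 10, 4]].
det(A - λI) = 0 gives eigenvalues λ = -2, -4, 2.
For λ=-2: eigenvector (1,0,1).
For λ=-4: eigenvector (3,1,1).
For λ=2: eigenvector (2,1,1).
General solution: c_1e^(-2t)(1,0,1) + c_2e^(-4t)(3,1,1) + c_3e^(2t)(2,1,1).

x_1(t) = c_1e^(-2t) + 3c_2e^(-4t) + 2c_3e^(2t), x_2(t) = c_2e^(-4t) + c_3e^(2t), x_3(t) = c_1e^(-2t) + c_2e^(-4t) + c_3e^(2t)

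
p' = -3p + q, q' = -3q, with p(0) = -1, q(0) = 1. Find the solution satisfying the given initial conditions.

Coefficient matrix A = [[-3, 1], [0, -3]].
Characteristic polynomial det(A - λI) = λ^2 + 6λ + 9 = 0.
Single eigenvalue λ = -3 with algebraic multiplicity 2.
Eigenvector v = (1,0); generalized eigenvector w with (A-λI)w=v is (2,1).
General solution: e^(-3t)[C_1·v + C_2·(t·v + w)].
Applying p(0)=-1, q(0)=1 gives C_1=-3, C_2=1.

p(t) = te^(-3t) - e^(-3t), q(t) = e^(-3t)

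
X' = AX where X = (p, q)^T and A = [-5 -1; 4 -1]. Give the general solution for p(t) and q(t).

p(t) = -c_1e^(-3t) - c_2te^(-3t) + c_2e^(-3t), q(t) = 2c_1e^(-3t) + 2c_2te^(-3t) - c_2e^(-3t)

Coefficient matrix A = [[-5, -1], [4, -1]].
Characteristic polynomial det(A - λI) = λ^2 + 6λ + 9 = 0.
Single eigenvalue λ = -3 with algebraic multiplicity 2.
Eigenvector v = (-1,2); generalized eigenvector w with (A-λI)w=v is (1,-1).
General solution: e^(-3t)[c_1·v + c_2·(t·v + w)].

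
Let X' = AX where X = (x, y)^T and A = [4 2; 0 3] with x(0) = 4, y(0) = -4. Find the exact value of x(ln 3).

A = [[4,2],[0,3]]; eigenvalues λ = 3, 4.
Eigenvectors: (2,-1) for λ=3, (1,0) for λ=4.
From the initial condition, c_1 = 4, c_2 = -4.
x(ln 3) = (4)(3^3)(2) + (-4)(3^4)(1) = -108.

-108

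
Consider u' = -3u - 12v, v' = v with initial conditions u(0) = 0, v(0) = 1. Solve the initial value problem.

Coefficient matrix A = [[-3, -12], [0, 1]].
Characteristic polynomial det(A - λI) = λ^2 + 2λ - 3 = 0.
Eigenvalues λ = 1, -3.
For λ=1: (A-λI) row 1 is [-4, -12], so an eigenvector is (-3, 1).
For λ=-3: (A-λI) row 1 is [0, -12], so an eigenvector is (-1, 0).
General solution: C_1e^(t)(-3,1) + C_2e^(-3t)(-1,0).
Applying u(0)=0, v(0)=1 gives C_1=1, C_2=-3.

u(t) = -3e^(t) + 3e^(-3t), v(t) = e^(t)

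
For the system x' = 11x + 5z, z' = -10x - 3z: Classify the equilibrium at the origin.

unstable spiral

A = [[11,5],[-10,-3]]; det(A-λI) = λ^2 - 8λ + 17.
λ = 4 ± i: positive real part.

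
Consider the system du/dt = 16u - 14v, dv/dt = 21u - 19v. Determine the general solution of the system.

u(t) = -2C_1e^(-5t) - C_2e^(2t), v(t) = -3C_1e^(-5t) - C_2e^(2t)

Coefficient matrix A = [[16, -14], [21, -19]].
Characteristic polynomial det(A - λI) = λ^2 + 3λ - 10 = 0.
Eigenvalues λ = -5, 2.
For λ=-5: (A-λI) row 1 is [21, -14], so an eigenvector is (-2, -3).
For λ=2: (A-λI) row 1 is [14, -14], so an eigenvector is (-1, -1).
General solution: C_1e^(-5t)(-2,-3) + C_2e^(2t)(-1,-1).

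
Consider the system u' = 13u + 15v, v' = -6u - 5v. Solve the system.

Coefficient matrix A = [[13, 15], [-6, -5]].
Characteristic polynomial det(A - λI) = λ^2 - 8λ + 25 = 0.
Eigenvalues λ = 4 ± 3i (complex conjugate pair).
For λ=4+3i: an eigenvector is (2,-1) - i(1,-1) = (2 - i, -1 + i).
A real fundamental pair from Re and Im of e^((4+3i)t)v: X_1 = e^(4t)(cos(3t)·(2,-1) + sin(3t)·(1,-1)), X_2 = e^(4t)(sin(3t)·(2,-1) - cos(3t)·(1,-1)).
General solution: c_1X_1 + c_2X_2.

u(t) = c_1e^(4t)sin(3t) + 2c_1e^(4t)cos(3t) + 2c_2e^(4t)sin(3t) - c_2e^(4t)cos(3t), v(t) = -c_1e^(4t)sin(3t) - c_1e^(4t)cos(3t) - c_2e^(4t)sin(3t) + c_2e^(4t)cos(3t)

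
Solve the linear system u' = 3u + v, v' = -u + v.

Coefficient matrix A = [[3, 1], [-1, 1]].
Characteristic polynomial det(A - λI) = λ^2 - 4λ + 4 = 0.
Single eigenvalue λ = 2 with algebraic multiplicity 2.
Eigenvector v = (-1,1); generalized eigenvector w with (A-λI)w=v is (2,-3).
General solution: e^(2t)[K_1·v + K_2·(t·v + w)].

u(t) = -K_1e^(2t) - K_2te^(2t) + 2K_2e^(2t), v(t) = K_1e^(2t) + K_2te^(2t) - 3K_2e^(2t)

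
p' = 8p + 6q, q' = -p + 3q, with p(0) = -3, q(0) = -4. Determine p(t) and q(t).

p(t) = -33e^(6t) + 30e^(5t), q(t) = 11e^(6t) - 15e^(5t)

Coefficient matrix A = [[8, 6], [-1, 3]].
Characteristic polynomial det(A - λI) = λ^2 - 11λ + 30 = 0.
Eigenvalues λ = 6, 5.
For λ=6: (A-λI) row 1 is [2, 6], so an eigenvector is (-3, 1).
For λ=5: (A-λI) row 1 is [3, 6], so an eigenvector is (2, -1).
General solution: K_1e^(6t)(-3,1) + K_2e^(5t)(2,-1).
Applying p(0)=-3, q(0)=-4 gives K_1=11, K_2=15.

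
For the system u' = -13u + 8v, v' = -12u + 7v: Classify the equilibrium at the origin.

A = [[-13,8],[-12,7]]; det(A-λI) = λ^2 + 6λ + 5.
λ = -5, -1: both negative.

stable node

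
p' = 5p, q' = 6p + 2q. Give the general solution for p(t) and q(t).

Coefficient matrix A = [[5, 0], [6, 2]].
Characteristic polynomial det(A - λI) = λ^2 - 7λ + 10 = 0.
Eigenvalues λ = 5, 2.
For λ=5: (A-λI) row 2 is [6, -3], so an eigenvector is (-1, -2).
For λ=2: (A-λI) row 1 is [3, 0], so an eigenvector is (0, 1).
General solution: c_1e^(5t)(-1,-2) + c_2e^(2t)(0,1).

p(t) = -c_1e^(5t), q(t) = -2c_1e^(5t) + c_2e^(2t)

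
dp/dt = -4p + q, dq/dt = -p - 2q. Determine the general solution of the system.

p(t) = c_1e^(-3t) + c_2te^(-3t) - c_2e^(-3t), q(t) = c_1e^(-3t) + c_2te^(-3t)

Coefficient matrix A = [[-4, 1], [-1, -2]].
Characteristic polynomial det(A - λI) = λ^2 + 6λ + 9 = 0.
Single eigenvalue λ = -3 with algebraic multiplicity 2.
Eigenvector v = (1,1); generalized eigenvector w with (A-λI)w=v is (-1,0).
General solution: e^(-3t)[c_1·v + c_2·(t·v + w)].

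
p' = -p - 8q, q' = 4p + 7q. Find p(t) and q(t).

p(t) = -C_1e^(3t)sin(4t) + C_1e^(3t)cos(4t) + C_2e^(3t)sin(4t) + C_2e^(3t)cos(4t), q(t) = C_1e^(3t)sin(4t) - C_2e^(3t)cos(4t)

Coefficient matrix A = [[-1, -8], [4, 7]].
Characteristic polynomial det(A - λI) = λ^2 - 6λ + 25 = 0.
Eigenvalues λ = 3 ± 4i (complex conjugate pair).
For λ=3+4i: an eigenvector is (1,0) - i(-1,1) = (1 + i, 0 - i).
A real fundamental pair from Re and Im of e^((3+4i)t)v: X_1 = e^(3t)(cos(4t)·(1,0) + sin(4t)·(-1,1)), X_2 = e^(3t)(sin(4t)·(1,0) - cos(4t)·(-1,1)).
General solution: C_1X_1 + C_2X_2.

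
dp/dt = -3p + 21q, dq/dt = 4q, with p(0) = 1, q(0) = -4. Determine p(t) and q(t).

p(t) = -12e^(4t) + 13e^(-3t), q(t) = -4e^(4t)

Coefficient matrix A = [[-3, 21], [0, 4]].
Characteristic polynomial det(A - λI) = λ^2 - λ - 12 = 0.
Eigenvalues λ = -3, 4.
For λ=-3: (A-λI) row 1 is [0, 21], so an eigenvector is (1, 0).
For λ=4: (A-λI) row 1 is [-7, 21], so an eigenvector is (-3, -1).
General solution: C_1e^(-3t)(1,0) + C_2e^(4t)(-3,-1).
Applying p(0)=1, q(0)=-4 gives C_1=13, C_2=4.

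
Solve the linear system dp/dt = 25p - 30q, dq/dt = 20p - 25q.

Coefficient matrix A = [[25, -30], [20, -25]].
Characteristic polynomial det(A - λI) = λ^2 - 25 = 0.
Eigenvalues λ = 5, -5.
For λ=5: (A-λI) row 1 is [20, -30], so an eigenvector is (-3, -2).
For λ=-5: (A-λI) row 1 is [30, -30], so an eigenvector is (-1, -1).
General solution: c_1e^(5t)(-3,-2) + c_2e^(-5t)(-1,-1).

p(t) = -3c_1e^(5t) - c_2e^(-5t), q(t) = -2c_1e^(5t) - c_2e^(-5t)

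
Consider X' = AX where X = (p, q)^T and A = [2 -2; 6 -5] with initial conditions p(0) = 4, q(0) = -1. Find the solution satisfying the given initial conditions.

Coefficient matrix A = [[2, -2], [6, -5]].
Characteristic polynomial det(A - λI) = λ^2 + 3λ + 2 = 0.
Eigenvalues λ = -1, -2.
For λ=-1: (A-λI) row 1 is [3, -2], so an eigenvector is (2, 3).
For λ=-2: (A-λI) row 1 is [4, -2], so an eigenvector is (-1, -2).
General solution: C_1e^(-t)(2,3) + C_2e^(-2t)(-1,-2).
Applying p(0)=4, q(0)=-1 gives C_1=9, C_2=14.

p(t) = 18e^(-t) - 14e^(-2t), q(t) = 27e^(-t) - 28e^(-2t)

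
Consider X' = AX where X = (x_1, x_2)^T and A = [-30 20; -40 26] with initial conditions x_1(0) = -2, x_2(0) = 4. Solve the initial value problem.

Coefficient matrix A = [[-30, 20], [-40, 26]].
Characteristic polynomial det(A - λI) = λ^2 + 4λ + 20 = 0.
Eigenvalues λ = -2 ± 4i (complex conjugate pair).
For λ=-2+4i: an eigenvector is (1,1) - i(-2,-3) = (1 + 2i, 1 + 3i).
A real fundamental pair from Re and Im of e^((-2+4i)t)v: X_1 = e^(-2t)(cos(4t)·(1,1) + sin(4t)·(-2,-3)), X_2 = e^(-2t)(sin(4t)·(1,1) - cos(4t)·(-2,-3)).
General solution: c_1X_1 + c_2X_2.
Applying x_1(0)=-2, x_2(0)=4 gives c_1=-14, c_2=6.

x_1(t) = 34e^(-2t)sin(4t) - 2e^(-2t)cos(4t), x_2(t) = 48e^(-2t)sin(4t) + 4e^(-2t)cos(4t)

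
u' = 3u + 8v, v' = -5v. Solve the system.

Coefficient matrix A = [[3, 8], [0, -5]].
Characteristic polynomial det(A - λI) = λ^2 + 2λ - 15 = 0.
Eigenvalues λ = -5, 3.
For λ=-5: (A-λI) row 1 is [8, 8], so an eigenvector is (-1, 1).
For λ=3: (A-λI) row 1 is [0, 8], so an eigenvector is (-1, 0).
General solution: K_1e^(-5t)(-1,1) + K_2e^(3t)(-1,0).

u(t) = -K_1e^(-5t) - K_2e^(3t), v(t) = K_1e^(-5t)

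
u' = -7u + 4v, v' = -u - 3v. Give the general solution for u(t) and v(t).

u(t) = 2K_1e^(-5t) + 2K_2te^(-5t) - 3K_2e^(-5t), v(t) = K_1e^(-5t) + K_2te^(-5t) - K_2e^(-5t)

Coefficient matrix A = [[-7, 4], [-1, -3]].
Characteristic polynomial det(A - λI) = λ^2 + 10λ + 25 = 0.
Single eigenvalue λ = -5 with algebraic multiplicity 2.
Eigenvector v = (2,1); generalized eigenvector w with (A-λI)w=v is (-3,-1).
General solution: e^(-5t)[K_1·v + K_2·(t·v + w)].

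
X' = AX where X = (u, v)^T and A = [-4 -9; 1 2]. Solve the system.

Coefficient matrix A = [[-4, -9], [1, 2]].
Characteristic polynomial det(A - λI) = λ^2 + 2λ + 1 = 0.
Single eigenvalue λ = -1 with algebraic multiplicity 2.
Eigenvector v = (3,-1); generalized eigenvector w with (A-λI)w=v is (-1,0).
General solution: e^(-t)[C_1·v + C_2·(t·v + w)].

u(t) = 3C_1e^(-t) + 3C_2te^(-t) - C_2e^(-t), v(t) = -C_1e^(-t) - C_2te^(-t)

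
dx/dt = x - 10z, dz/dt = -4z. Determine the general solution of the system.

Coefficient matrix A = [[1, -10], [0, -4]].
Characteristic polynomial det(A - λI) = λ^2 + 3λ - 4 = 0.
Eigenvalues λ = -4, 1.
For λ=-4: (A-λI) row 1 is [5, -10], so an eigenvector is (2, 1).
For λ=1: (A-λI) row 1 is [0, -10], so an eigenvector is (1, 0).
General solution: c_1e^(-4t)(2,1) + c_2e^(t)(1,0).

x(t) = 2c_1e^(-4t) + c_2e^(t), z(t) = c_1e^(-4t)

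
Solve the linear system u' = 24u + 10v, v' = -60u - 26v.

u(t) = K_1e^(4t) + K_2e^(-6t), v(t) = -2K_1e^(4t) - 3K_2e^(-6t)

Coefficient matrix A = [[24, 10], [-60, -26]].
Characteristic polynomial det(A - λI) = λ^2 + 2λ - 24 = 0.
Eigenvalues λ = 4, -6.
For λ=4: (A-λI) row 1 is [20, 10], so an eigenvector is (1, -2).
For λ=-6: (A-λI) row 1 is [30, 10], so an eigenvector is (1, -3).
General solution: K_1e^(4t)(1,-2) + K_2e^(-6t)(1,-3).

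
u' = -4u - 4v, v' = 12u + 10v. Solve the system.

Coefficient matrix A = [[-4, -4], [12, 10]].
Characteristic polynomial det(A - λI) = λ^2 - 6λ + 8 = 0.
Eigenvalues λ = 4, 2.
For λ=4: (A-λI) row 1 is [-8, -4], so an eigenvector is (1, -2).
For λ=2: (A-λI) row 1 is [-6, -4], so an eigenvector is (-2, 3).
General solution: C_1e^(4t)(1,-2) + C_2e^(2t)(-2,3).

u(t) = C_1e^(4t) - 2C_2e^(2t), v(t) = -2C_1e^(4t) + 3C_2e^(2t)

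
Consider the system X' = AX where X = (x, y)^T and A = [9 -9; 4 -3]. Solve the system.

x(t) = 3C_1e^(3t) + 3C_2te^(3t) + 2C_2e^(3t), y(t) = 2C_1e^(3t) + 2C_2te^(3t) + C_2e^(3t)

Coefficient matrix A = [[9, -9], [4, -3]].
Characteristic polynomial det(A - λI) = λ^2 - 6λ + 9 = 0.
Single eigenvalue λ = 3 with algebraic multiplicity 2.
Eigenvector v = (3,2); generalized eigenvector w with (A-λI)w=v is (2,1).
General solution: e^(3t)[C_1·v + C_2·(t·v + w)].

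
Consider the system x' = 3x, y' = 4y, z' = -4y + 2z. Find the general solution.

x(t) = C_1e^(3t), y(t) = C_2e^(4t), z(t) = -2C_2e^(4t) + C_3e^(2t)

Coefficient matrix A = [[3, 0, 0], [0, 4, 0], [0, -4, 2]].
det(A - λI) = 0 gives eigenvalues λ = 3, 4, 2.
For λ=3: eigenvector (1,0,0).
For λ=4: eigenvector (0,1,-2).
For λ=2: eigenvector (0,0,1).
General solution: C_1e^(3t)(1,0,0) + C_2e^(4t)(0,1,-2) + C_3e^(2t)(0,0,1).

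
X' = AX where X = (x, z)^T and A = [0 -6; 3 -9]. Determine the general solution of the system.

Coefficient matrix A = [[0, -6], [3, -9]].
Characteristic polynomial det(A - λI) = λ^2 + 9λ + 18 = 0.
Eigenvalues λ = -3, -6.
For λ=-3: (A-λI) row 1 is [3, -6], so an eigenvector is (-2, -1).
For λ=-6: (A-λI) row 1 is [6, -6], so an eigenvector is (1, 1).
General solution: C_1e^(-3t)(-2,-1) + C_2e^(-6t)(1,1).

x(t) = -2C_1e^(-3t) + C_2e^(-6t), z(t) = -C_1e^(-3t) + C_2e^(-6t)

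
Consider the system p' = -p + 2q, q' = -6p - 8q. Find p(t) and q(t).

Coefficient matrix A = [[-1, 2], [-6, -8]].
Characteristic polynomial det(A - λI) = λ^2 + 9λ + 20 = 0.
Eigenvalues λ = -4, -5.
For λ=-4: (A-λI) row 1 is [3, 2], so an eigenvector is (-2, 3).
For λ=-5: (A-λI) row 1 is [4, 2], so an eigenvector is (1, -2).
General solution: c_1e^(-4t)(-2,3) + c_2e^(-5t)(1,-2).

p(t) = -2c_1e^(-4t) + c_2e^(-5t), q(t) = 3c_1e^(-4t) - 2c_2e^(-5t)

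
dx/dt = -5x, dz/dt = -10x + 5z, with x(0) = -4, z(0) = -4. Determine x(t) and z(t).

x(t) = -4e^(-5t), z(t) = -4e^(-5t)

Coefficient matrix A = [[-5, 0], [-10, 5]].
Characteristic polynomial det(A - λI) = λ^2 - 25 = 0.
Eigenvalues λ = 5, -5.
For λ=5: (A-λI) row 1 is [-10, 0], so an eigenvector is (0, 1).
For λ=-5: (A-λI) row 2 is [-10, 10], so an eigenvector is (-1, -1).
General solution: C_1e^(5t)(0,1) + C_2e^(-5t)(-1,-1).
Applying x(0)=-4, z(0)=-4 gives C_1=0, C_2=4.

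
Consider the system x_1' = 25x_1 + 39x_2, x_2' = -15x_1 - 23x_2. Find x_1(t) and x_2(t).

x_1(t) = 2c_1e^(t)sin(3t) - 3c_1e^(t)cos(3t) - 3c_2e^(t)sin(3t) - 2c_2e^(t)cos(3t), x_2(t) = -c_1e^(t)sin(3t) + 2c_1e^(t)cos(3t) + 2c_2e^(t)sin(3t) + c_2e^(t)cos(3t)

Coefficient matrix A = [[25, 39], [-15, -23]].
Characteristic polynomial det(A - λI) = λ^2 - 2λ + 10 = 0.
Eigenvalues λ = 1 ± 3i (complex conjugate pair).
For λ=1+3i: an eigenvector is (-3,2) - i(2,-1) = (-3 - 2i, 2 + i).
A real fundamental pair from Re and Im of e^((1+3i)t)v: X_1 = e^(t)(cos(3t)·(-3,2) + sin(3t)·(2,-1)), X_2 = e^(t)(sin(3t)·(-3,2) - cos(3t)·(2,-1)).
General solution: c_1X_1 + c_2X_2.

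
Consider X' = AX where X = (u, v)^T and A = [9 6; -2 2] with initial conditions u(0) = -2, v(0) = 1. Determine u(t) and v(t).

Coefficient matrix A = [[9, 6], [-2, 2]].
Characteristic polynomial det(A - λI) = λ^2 - 11λ + 30 = 0.
Eigenvalues λ = 5, 6.
For λ=5: (A-λI) row 1 is [4, 6], so an eigenvector is (-3, 2).
For λ=6: (A-λI) row 1 is [3, 6], so an eigenvector is (2, -1).
General solution: K_1e^(5t)(-3,2) + K_2e^(6t)(2,-1).
Applying u(0)=-2, v(0)=1 gives K_1=0, K_2=-1.

u(t) = -2e^(6t), v(t) = e^(6t)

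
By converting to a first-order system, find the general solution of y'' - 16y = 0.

y(t) = c_1e^(-4t) + c_2e^(4t)

Let x_1 = y, x_2 = y'. Then x_1' = x_2 and x_2' = 16x_1.
A = [[0,1],[16,0]]; det(A-λI) = λ^2 - 16.
Eigenvalues λ = -4, 4 with eigenvectors (1,-4), (1,4).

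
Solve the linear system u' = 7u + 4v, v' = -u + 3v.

u(t) = 2K_1e^(5t) + 2K_2te^(5t) - K_2e^(5t), v(t) = -K_1e^(5t) - K_2te^(5t) + K_2e^(5t)

Coefficient matrix A = [[7, 4], [-1, 3]].
Characteristic polynomial det(A - λI) = λ^2 - 10λ + 25 = 0.
Single eigenvalue λ = 5 with algebraic multiplicity 2.
Eigenvector v = (2,-1); generalized eigenvector w with (A-λI)w=v is (-1,1).
General solution: e^(5t)[K_1·v + K_2·(t·v + w)].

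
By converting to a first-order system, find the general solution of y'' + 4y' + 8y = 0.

y(t) = K_1e^(-2t)cos(2t) + K_2e^(-2t)sin(2t)

Let x_1 = y, x_2 = y'. Then x_1' = x_2 and x_2' = -8x_1 - 4x_2.
A = [[0,1],[-8,-4]]; det(A-λI) = λ^2 + 4λ + 8.
Eigenvalues λ = -2 ± 2i.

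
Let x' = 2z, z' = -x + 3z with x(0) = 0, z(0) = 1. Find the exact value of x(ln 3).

12

A = [[0,2],[-1,3]]; eigenvalues λ = 1, 2.
Eigenvectors: (2,1) for λ=1, (1,1) for λ=2.
From the initial condition, c_1 = -1, c_2 = 2.
x(ln 3) = (-1)(3^1)(2) + (2)(3^2)(1) = 12.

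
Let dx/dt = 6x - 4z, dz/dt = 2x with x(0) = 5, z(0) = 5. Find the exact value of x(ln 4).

80

A = [[6,-4],[2,0]]; eigenvalues λ = 4, 2.
Eigenvectors: (2,1) for λ=4, (-1,-1) for λ=2.
From the initial condition, c_1 = 0, c_2 = -5.
x(ln 4) = (0)(4^4)(2) + (-5)(4^2)(-1) = 80.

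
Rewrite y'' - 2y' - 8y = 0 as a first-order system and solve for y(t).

y(t) = C_1e^(-2t) + C_2e^(4t)

Let x_1 = y, x_2 = y'. Then x_1' = x_2 and x_2' = 8x_1 + 2x_2.
A = [[0,1],[8,2]]; det(A-λI) = λ^2 - 2λ - 8.
Eigenvalues λ = -2, 4 with eigenvectors (1,-2), (1,4).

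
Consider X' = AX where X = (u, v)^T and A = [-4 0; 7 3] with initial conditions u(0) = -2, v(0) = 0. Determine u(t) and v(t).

Coefficient matrix A = [[-4, 0], [7, 3]].
Characteristic polynomial det(A - λI) = λ^2 + λ - 12 = 0.
Eigenvalues λ = -4, 3.
For λ=-4: (A-λI) row 2 is [7, 7], so an eigenvector is (1, -1).
For λ=3: (A-λI) row 1 is [-7, 0], so an eigenvector is (0, -1).
General solution: C_1e^(-4t)(1,-1) + C_2e^(3t)(0,-1).
Applying u(0)=-2, v(0)=0 gives C_1=-2, C_2=2.

u(t) = -2e^(-4t), v(t) = -2e^(3t) + 2e^(-4t)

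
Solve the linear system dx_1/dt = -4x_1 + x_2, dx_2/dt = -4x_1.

x_1(t) = c_1e^(-2t) + c_2te^(-2t) - c_2e^(-2t), x_2(t) = 2c_1e^(-2t) + 2c_2te^(-2t) - c_2e^(-2t)

Coefficient matrix A = [[-4, 1], [-4, 0]].
Characteristic polynomial det(A - λI) = λ^2 + 4λ + 4 = 0.
Single eigenvalue λ = -2 with algebraic multiplicity 2.
Eigenvector v = (1,2); generalized eigenvector w with (A-λI)w=v is (-1,-1).
General solution: e^(-2t)[c_1·v + c_2·(t·v + w)].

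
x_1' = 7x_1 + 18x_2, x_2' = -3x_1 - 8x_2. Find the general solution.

Coefficient matrix A = [[7, 18], [-3, -8]].
Characteristic polynomial det(A - λI) = λ^2 + λ - 2 = 0.
Eigenvalues λ = -2, 1.
For λ=-2: (A-λI) row 1 is [9, 18], so an eigenvector is (2, -1).
For λ=1: (A-λI) row 1 is [6, 18], so an eigenvector is (3, -1).
General solution: C_1e^(-2t)(2,-1) + C_2e^(t)(3,-1).

x_1(t) = 2C_1e^(-2t) + 3C_2e^(t), x_2(t) = -C_1e^(-2t) - C_2e^(t)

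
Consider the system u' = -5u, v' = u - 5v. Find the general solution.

Coefficient matrix A = [[-5, 0], [1, -5]].
Characteristic polynomial det(A - λI) = λ^2 + 10λ + 25 = 0.
Single eigenvalue λ = -5 with algebraic multiplicity 2.
Eigenvector v = (0,-1); generalized eigenvector w with (A-λI)w=v is (-1,3).
General solution: e^(-5t)[C_1·v + C_2·(t·v + w)].

u(t) = -C_2e^(-5t), v(t) = -C_1e^(-5t) - C_2te^(-5t) + 3C_2e^(-5t)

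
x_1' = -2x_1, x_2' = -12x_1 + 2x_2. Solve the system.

x_1(t) = K_1e^(-2t), x_2(t) = 3K_1e^(-2t) + K_2e^(2t)

Coefficient matrix A = [[-2, 0], [-12, 2]].
Characteristic polynomial det(A - λI) = λ^2 - 4 = 0.
Eigenvalues λ = -2, 2.
For λ=-2: (A-λI) row 2 is [-12, 4], so an eigenvector is (1, 3).
For λ=2: (A-λI) row 1 is [-4, 0], so an eigenvector is (0, 1).
General solution: K_1e^(-2t)(1,3) + K_2e^(2t)(0,1).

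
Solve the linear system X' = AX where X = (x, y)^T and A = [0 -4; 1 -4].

x(t) = -2K_1e^(-2t) - 2K_2te^(-2t) + K_2e^(-2t), y(t) = -K_1e^(-2t) - K_2te^(-2t) + K_2e^(-2t)

Coefficient matrix A = [[0, -4], [1, -4]].
Characteristic polynomial det(A - λI) = λ^2 + 4λ + 4 = 0.
Single eigenvalue λ = -2 with algebraic multiplicity 2.
Eigenvector v = (-2,-1); generalized eigenvector w with (A-λI)w=v is (1,1).
General solution: e^(-2t)[K_1·v + K_2·(t·v + w)].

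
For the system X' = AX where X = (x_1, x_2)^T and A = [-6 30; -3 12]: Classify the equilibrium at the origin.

unstable spiral

A = [[-6,30],[-3,12]]; det(A-λI) = λ^2 - 6λ + 18.
λ = 3 ± 3i: positive real part.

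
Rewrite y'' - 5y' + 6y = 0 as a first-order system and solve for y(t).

y(t) = c_1e^(2t) + c_2e^(3t)

Let x_1 = y, x_2 = y'. Then x_1' = x_2 and x_2' = -6x_1 + 5x_2.
A = [[0,1],[-6,5]]; det(A-λI) = λ^2 - 5λ + 6.
Eigenvalues λ = 2, 3 with eigenvectors (1,2), (1,3).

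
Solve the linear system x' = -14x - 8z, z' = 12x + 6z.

x(t) = -2K_1e^(-2t) - K_2e^(-6t), z(t) = 3K_1e^(-2t) + K_2e^(-6t)

Coefficient matrix A = [[-14, -8], [12, 6]].
Characteristic polynomial det(A - λI) = λ^2 + 8λ + 12 = 0.
Eigenvalues λ = -2, -6.
For λ=-2: (A-λI) row 1 is [-12, -8], so an eigenvector is (-2, 3).
For λ=-6: (A-λI) row 1 is [-8, -8], so an eigenvector is (-1, 1).
General solution: K_1e^(-2t)(-2,3) + K_2e^(-6t)(-1,1).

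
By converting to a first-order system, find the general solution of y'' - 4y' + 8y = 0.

Let x_1 = y, x_2 = y'. Then x_1' = x_2 and x_2' = -8x_1 + 4x_2.
A = [[0,1],[-8,4]]; det(A-λI) = λ^2 - 4λ + 8.
Eigenvalues λ = 2 ± 2i.

y(t) = C_1e^(2t)cos(2t) + C_2e^(2t)sin(2t)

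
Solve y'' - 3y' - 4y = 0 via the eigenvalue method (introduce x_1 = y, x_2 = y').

y(t) = K_1e^(-t) + K_2e^(4t)

Let x_1 = y, x_2 = y'. Then x_1' = x_2 and x_2' = 4x_1 + 3x_2.
A = [[0,1],[4,3]]; det(A-λI) = λ^2 - 3λ - 4.
Eigenvalues λ = -1, 4 with eigenvectors (1,-1), (1,4).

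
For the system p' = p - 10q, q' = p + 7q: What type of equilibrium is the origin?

unstable spiral

A = [[1,-10],[1,7]]; det(A-λI) = λ^2 - 8λ + 17.
λ = 4 ± i: positive real part.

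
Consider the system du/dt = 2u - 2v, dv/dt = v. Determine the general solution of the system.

u(t) = -C_1e^(2t) - 2C_2e^(t), v(t) = -C_2e^(t)

Coefficient matrix A = [[2, -2], [0, 1]].
Characteristic polynomial det(A - λI) = λ^2 - 3λ + 2 = 0.
Eigenvalues λ = 2, 1.
For λ=2: (A-λI) row 1 is [0, -2], so an eigenvector is (-1, 0).
For λ=1: (A-λI) row 1 is [1, -2], so an eigenvector is (-2, -1).
General solution: C_1e^(2t)(-1,0) + C_2e^(t)(-2,-1).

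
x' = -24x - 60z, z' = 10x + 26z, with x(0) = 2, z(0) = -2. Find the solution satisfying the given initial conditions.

Coefficient matrix A = [[-24, -60], [10, 26]].
Characteristic polynomial det(A - λI) = λ^2 - 2λ - 24 = 0.
Eigenvalues λ = 6, -4.
For λ=6: (A-λI) row 1 is [-30, -60], so an eigenvector is (2, -1).
For λ=-4: (A-λI) row 1 is [-20, -60], so an eigenvector is (3, -1).
General solution: C_1e^(6t)(2,-1) + C_2e^(-4t)(3,-1).
Applying x(0)=2, z(0)=-2 gives C_1=4, C_2=-2.

x(t) = 8e^(6t) - 6e^(-4t), z(t) = -4e^(6t) + 2e^(-4t)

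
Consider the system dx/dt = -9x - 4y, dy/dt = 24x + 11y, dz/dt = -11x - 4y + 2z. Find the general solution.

Coefficient matrix A = [[-9, -4, 0], [24, 11, 0], [-11, -4, 2]].
det(A - λI) = 0 gives eigenvalues λ = 3, -1, 2.
For λ=3: eigenvector (-1,3,-1).
For λ=-1: eigenvector (1,-2,1).
For λ=2: eigenvector (0,0,1).
General solution: C_1e^(3t)(-1,3,-1) + C_2e^(-t)(1,-2,1) + C_3e^(2t)(0,0,1).

x(t) = -C_1e^(3t) + C_2e^(-t), y(t) = 3C_1e^(3t) - 2C_2e^(-t), z(t) = -C_1e^(3t) + C_2e^(-t) + C_3e^(2t)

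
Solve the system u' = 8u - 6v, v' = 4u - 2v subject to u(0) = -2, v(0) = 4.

u(t) = -18e^(4t) + 16e^(2t), v(t) = -12e^(4t) + 16e^(2t)

Coefficient matrix A = [[8, -6], [4, -2]].
Characteristic polynomial det(A - λI) = λ^2 - 6λ + 8 = 0.
Eigenvalues λ = 4, 2.
For λ=4: (A-λI) row 1 is [4, -6], so an eigenvector is (-3, -2).
For λ=2: (A-λI) row 1 is [6, -6], so an eigenvector is (-1, -1).
General solution: C_1e^(4t)(-3,-2) + C_2e^(2t)(-1,-1).
Applying u(0)=-2, v(0)=4 gives C_1=6, C_2=-16.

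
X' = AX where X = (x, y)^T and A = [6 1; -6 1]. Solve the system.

Coefficient matrix A = [[6, 1], [-6, 1]].
Characteristic polynomial det(A - λI) = λ^2 - 7λ + 12 = 0.
Eigenvalues λ = 3, 4.
For λ=3: (A-λI) row 1 is [3, 1], so an eigenvector is (1, -3).
For λ=4: (A-λI) row 1 is [2, 1], so an eigenvector is (-1, 2).
General solution: c_1e^(3t)(1,-3) + c_2e^(4t)(-1,2).

x(t) = c_1e^(3t) - c_2e^(4t), y(t) = -3c_1e^(3t) + 2c_2e^(4t)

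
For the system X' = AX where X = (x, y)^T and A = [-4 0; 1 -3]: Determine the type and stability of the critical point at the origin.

stable node

A = [[-4,0],[1,-3]]; det(A-λI) = λ^2 + 7λ + 12.
λ = -3, -4: both negative.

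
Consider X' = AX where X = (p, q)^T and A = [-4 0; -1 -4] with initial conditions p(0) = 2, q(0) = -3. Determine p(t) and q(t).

p(t) = 2e^(-4t), q(t) = -2te^(-4t) - 3e^(-4t)

Coefficient matrix A = [[-4, 0], [-1, -4]].
Characteristic polynomial det(A - λI) = λ^2 + 8λ + 16 = 0.
Single eigenvalue λ = -4 with algebraic multiplicity 2.
Eigenvector v = (0,1); generalized eigenvector w with (A-λI)w=v is (-1,3).
General solution: e^(-4t)[K_1·v + K_2·(t·v + w)].
Applying p(0)=2, q(0)=-3 gives K_1=3, K_2=-2.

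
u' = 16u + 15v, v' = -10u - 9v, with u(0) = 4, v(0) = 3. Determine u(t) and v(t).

u(t) = 21e^(6t) - 17e^(t), v(t) = -14e^(6t) + 17e^(t)

Coefficient matrix A = [[16, 15], [-10, -9]].
Characteristic polynomial det(A - λI) = λ^2 - 7λ + 6 = 0.
Eigenvalues λ = 1, 6.
For λ=1: (A-λI) row 1 is [15, 15], so an eigenvector is (1, -1).
For λ=6: (A-λI) row 1 is [10, 15], so an eigenvector is (3, -2).
General solution: c_1e^(t)(1,-1) + c_2e^(6t)(3,-2).
Applying u(0)=4, v(0)=3 gives c_1=-17, c_2=7.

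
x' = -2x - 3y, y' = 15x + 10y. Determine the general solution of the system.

x(t) = -C_1e^(4t)cos(3t) - C_2e^(4t)sin(3t), y(t) = -C_1e^(4t)sin(3t) + 2C_1e^(4t)cos(3t) + 2C_2e^(4t)sin(3t) + C_2e^(4t)cos(3t)

Coefficient matrix A = [[-2, -3], [15, 10]].
Characteristic polynomial det(A - λI) = λ^2 - 8λ + 25 = 0.
Eigenvalues λ = 4 ± 3i (complex conjugate pair).
For λ=4+3i: an eigenvector is (-1,2) - i(0,-1) = (-1, 2 + i).
A real fundamental pair from Re and Im of e^((4+3i)t)v: X_1 = e^(4t)(cos(3t)·(-1,2) + sin(3t)·(0,-1)), X_2 = e^(4t)(sin(3t)·(-1,2) - cos(3t)·(0,-1)).
General solution: C_1X_1 + C_2X_2.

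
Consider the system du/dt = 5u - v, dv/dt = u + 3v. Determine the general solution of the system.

Coefficient matrix A = [[5, -1], [1, 3]].
Characteristic polynomial det(A - λI) = λ^2 - 8λ + 16 = 0.
Single eigenvalue λ = 4 with algebraic multiplicity 2.
Eigenvector v = (1,1); generalized eigenvector w with (A-λI)w=v is (2,1).
General solution: e^(4t)[K_1·v + K_2·(t·v + w)].

u(t) = K_1e^(4t) + K_2te^(4t) + 2K_2e^(4t), v(t) = K_1e^(4t) + K_2te^(4t) + K_2e^(4t)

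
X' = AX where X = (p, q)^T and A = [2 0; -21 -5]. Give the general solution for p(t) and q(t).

p(t) = c_2e^(2t), q(t) = c_1e^(-5t) - 3c_2e^(2t)

Coefficient matrix A = [[2, 0], [-21, -5]].
Characteristic polynomial det(A - λI) = λ^2 + 3λ - 10 = 0.
Eigenvalues λ = -5, 2.
For λ=-5: (A-λI) row 1 is [7, 0], so an eigenvector is (0, 1).
For λ=2: (A-λI) row 2 is [-21, -7], so an eigenvector is (1, -3).
General solution: c_1e^(-5t)(0,1) + c_2e^(2t)(1,-3).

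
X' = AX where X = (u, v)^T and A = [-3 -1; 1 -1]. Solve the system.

u(t) = K_1e^(-2t) + K_2te^(-2t) - 3K_2e^(-2t), v(t) = -K_1e^(-2t) - K_2te^(-2t) + 2K_2e^(-2t)

Coefficient matrix A = [[-3, -1], [1, -1]].
Characteristic polynomial det(A - λI) = λ^2 + 4λ + 4 = 0.
Single eigenvalue λ = -2 with algebraic multiplicity 2.
Eigenvector v = (1,-1); generalized eigenvector w with (A-λI)w=v is (-3,2).
General solution: e^(-2t)[K_1·v + K_2·(t·v + w)].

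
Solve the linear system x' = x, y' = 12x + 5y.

Coefficient matrix A = [[1, 0], [12, 5]].
Characteristic polynomial det(A - λI) = λ^2 - 6λ + 5 = 0.
Eigenvalues λ = 1, 5.
For λ=1: (A-λI) row 2 is [12, 4], so an eigenvector is (-1, 3).
For λ=5: (A-λI) row 1 is [-4, 0], so an eigenvector is (0, 1).
General solution: C_1e^(t)(-1,3) + C_2e^(5t)(0,1).

x(t) = -C_1e^(t), y(t) = 3C_1e^(t) + C_2e^(5t)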